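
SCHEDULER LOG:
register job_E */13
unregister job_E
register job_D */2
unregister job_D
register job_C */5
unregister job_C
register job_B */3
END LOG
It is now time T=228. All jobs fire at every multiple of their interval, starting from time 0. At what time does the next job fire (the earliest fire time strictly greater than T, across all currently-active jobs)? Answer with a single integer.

Answer: 231

Derivation:
Op 1: register job_E */13 -> active={job_E:*/13}
Op 2: unregister job_E -> active={}
Op 3: register job_D */2 -> active={job_D:*/2}
Op 4: unregister job_D -> active={}
Op 5: register job_C */5 -> active={job_C:*/5}
Op 6: unregister job_C -> active={}
Op 7: register job_B */3 -> active={job_B:*/3}
  job_B: interval 3, next fire after T=228 is 231
Earliest fire time = 231 (job job_B)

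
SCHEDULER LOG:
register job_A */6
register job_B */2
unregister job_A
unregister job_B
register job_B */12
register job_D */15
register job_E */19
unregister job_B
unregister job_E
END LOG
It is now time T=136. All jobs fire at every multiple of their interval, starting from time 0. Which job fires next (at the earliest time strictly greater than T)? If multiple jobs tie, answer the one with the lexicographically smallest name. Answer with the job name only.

Op 1: register job_A */6 -> active={job_A:*/6}
Op 2: register job_B */2 -> active={job_A:*/6, job_B:*/2}
Op 3: unregister job_A -> active={job_B:*/2}
Op 4: unregister job_B -> active={}
Op 5: register job_B */12 -> active={job_B:*/12}
Op 6: register job_D */15 -> active={job_B:*/12, job_D:*/15}
Op 7: register job_E */19 -> active={job_B:*/12, job_D:*/15, job_E:*/19}
Op 8: unregister job_B -> active={job_D:*/15, job_E:*/19}
Op 9: unregister job_E -> active={job_D:*/15}
  job_D: interval 15, next fire after T=136 is 150
Earliest = 150, winner (lex tiebreak) = job_D

Answer: job_D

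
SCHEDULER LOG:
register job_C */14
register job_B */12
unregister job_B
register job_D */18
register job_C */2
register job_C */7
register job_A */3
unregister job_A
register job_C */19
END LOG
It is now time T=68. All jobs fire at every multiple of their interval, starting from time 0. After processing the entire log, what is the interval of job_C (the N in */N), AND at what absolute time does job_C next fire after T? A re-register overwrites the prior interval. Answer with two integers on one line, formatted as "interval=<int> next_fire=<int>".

Op 1: register job_C */14 -> active={job_C:*/14}
Op 2: register job_B */12 -> active={job_B:*/12, job_C:*/14}
Op 3: unregister job_B -> active={job_C:*/14}
Op 4: register job_D */18 -> active={job_C:*/14, job_D:*/18}
Op 5: register job_C */2 -> active={job_C:*/2, job_D:*/18}
Op 6: register job_C */7 -> active={job_C:*/7, job_D:*/18}
Op 7: register job_A */3 -> active={job_A:*/3, job_C:*/7, job_D:*/18}
Op 8: unregister job_A -> active={job_C:*/7, job_D:*/18}
Op 9: register job_C */19 -> active={job_C:*/19, job_D:*/18}
Final interval of job_C = 19
Next fire of job_C after T=68: (68//19+1)*19 = 76

Answer: interval=19 next_fire=76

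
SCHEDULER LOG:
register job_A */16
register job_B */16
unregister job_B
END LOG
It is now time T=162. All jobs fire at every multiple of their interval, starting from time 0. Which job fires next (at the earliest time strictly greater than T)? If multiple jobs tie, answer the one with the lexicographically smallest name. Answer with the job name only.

Answer: job_A

Derivation:
Op 1: register job_A */16 -> active={job_A:*/16}
Op 2: register job_B */16 -> active={job_A:*/16, job_B:*/16}
Op 3: unregister job_B -> active={job_A:*/16}
  job_A: interval 16, next fire after T=162 is 176
Earliest = 176, winner (lex tiebreak) = job_A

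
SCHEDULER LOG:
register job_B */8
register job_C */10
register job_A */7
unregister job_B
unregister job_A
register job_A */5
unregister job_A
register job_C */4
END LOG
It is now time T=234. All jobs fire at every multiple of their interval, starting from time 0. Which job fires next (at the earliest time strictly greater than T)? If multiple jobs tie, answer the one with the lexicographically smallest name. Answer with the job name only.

Op 1: register job_B */8 -> active={job_B:*/8}
Op 2: register job_C */10 -> active={job_B:*/8, job_C:*/10}
Op 3: register job_A */7 -> active={job_A:*/7, job_B:*/8, job_C:*/10}
Op 4: unregister job_B -> active={job_A:*/7, job_C:*/10}
Op 5: unregister job_A -> active={job_C:*/10}
Op 6: register job_A */5 -> active={job_A:*/5, job_C:*/10}
Op 7: unregister job_A -> active={job_C:*/10}
Op 8: register job_C */4 -> active={job_C:*/4}
  job_C: interval 4, next fire after T=234 is 236
Earliest = 236, winner (lex tiebreak) = job_C

Answer: job_C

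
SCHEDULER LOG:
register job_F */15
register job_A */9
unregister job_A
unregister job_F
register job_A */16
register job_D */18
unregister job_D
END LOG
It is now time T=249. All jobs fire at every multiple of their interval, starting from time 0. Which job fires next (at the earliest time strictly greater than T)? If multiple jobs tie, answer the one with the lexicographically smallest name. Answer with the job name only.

Answer: job_A

Derivation:
Op 1: register job_F */15 -> active={job_F:*/15}
Op 2: register job_A */9 -> active={job_A:*/9, job_F:*/15}
Op 3: unregister job_A -> active={job_F:*/15}
Op 4: unregister job_F -> active={}
Op 5: register job_A */16 -> active={job_A:*/16}
Op 6: register job_D */18 -> active={job_A:*/16, job_D:*/18}
Op 7: unregister job_D -> active={job_A:*/16}
  job_A: interval 16, next fire after T=249 is 256
Earliest = 256, winner (lex tiebreak) = job_A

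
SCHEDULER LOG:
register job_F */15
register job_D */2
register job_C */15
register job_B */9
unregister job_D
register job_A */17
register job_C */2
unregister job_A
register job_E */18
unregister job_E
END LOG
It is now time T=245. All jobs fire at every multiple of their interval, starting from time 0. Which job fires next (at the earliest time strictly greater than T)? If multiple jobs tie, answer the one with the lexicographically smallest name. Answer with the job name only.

Answer: job_C

Derivation:
Op 1: register job_F */15 -> active={job_F:*/15}
Op 2: register job_D */2 -> active={job_D:*/2, job_F:*/15}
Op 3: register job_C */15 -> active={job_C:*/15, job_D:*/2, job_F:*/15}
Op 4: register job_B */9 -> active={job_B:*/9, job_C:*/15, job_D:*/2, job_F:*/15}
Op 5: unregister job_D -> active={job_B:*/9, job_C:*/15, job_F:*/15}
Op 6: register job_A */17 -> active={job_A:*/17, job_B:*/9, job_C:*/15, job_F:*/15}
Op 7: register job_C */2 -> active={job_A:*/17, job_B:*/9, job_C:*/2, job_F:*/15}
Op 8: unregister job_A -> active={job_B:*/9, job_C:*/2, job_F:*/15}
Op 9: register job_E */18 -> active={job_B:*/9, job_C:*/2, job_E:*/18, job_F:*/15}
Op 10: unregister job_E -> active={job_B:*/9, job_C:*/2, job_F:*/15}
  job_B: interval 9, next fire after T=245 is 252
  job_C: interval 2, next fire after T=245 is 246
  job_F: interval 15, next fire after T=245 is 255
Earliest = 246, winner (lex tiebreak) = job_C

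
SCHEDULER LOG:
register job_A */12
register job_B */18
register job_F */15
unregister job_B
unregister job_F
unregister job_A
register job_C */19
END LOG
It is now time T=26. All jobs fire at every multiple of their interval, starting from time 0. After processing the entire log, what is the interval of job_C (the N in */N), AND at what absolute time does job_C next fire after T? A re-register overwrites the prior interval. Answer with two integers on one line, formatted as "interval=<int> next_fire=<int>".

Answer: interval=19 next_fire=38

Derivation:
Op 1: register job_A */12 -> active={job_A:*/12}
Op 2: register job_B */18 -> active={job_A:*/12, job_B:*/18}
Op 3: register job_F */15 -> active={job_A:*/12, job_B:*/18, job_F:*/15}
Op 4: unregister job_B -> active={job_A:*/12, job_F:*/15}
Op 5: unregister job_F -> active={job_A:*/12}
Op 6: unregister job_A -> active={}
Op 7: register job_C */19 -> active={job_C:*/19}
Final interval of job_C = 19
Next fire of job_C after T=26: (26//19+1)*19 = 38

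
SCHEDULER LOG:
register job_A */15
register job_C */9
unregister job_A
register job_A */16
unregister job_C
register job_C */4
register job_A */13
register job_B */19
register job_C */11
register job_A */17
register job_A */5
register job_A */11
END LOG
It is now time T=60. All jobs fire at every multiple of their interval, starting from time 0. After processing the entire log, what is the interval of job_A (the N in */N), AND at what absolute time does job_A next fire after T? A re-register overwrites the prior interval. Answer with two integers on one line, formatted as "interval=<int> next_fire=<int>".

Answer: interval=11 next_fire=66

Derivation:
Op 1: register job_A */15 -> active={job_A:*/15}
Op 2: register job_C */9 -> active={job_A:*/15, job_C:*/9}
Op 3: unregister job_A -> active={job_C:*/9}
Op 4: register job_A */16 -> active={job_A:*/16, job_C:*/9}
Op 5: unregister job_C -> active={job_A:*/16}
Op 6: register job_C */4 -> active={job_A:*/16, job_C:*/4}
Op 7: register job_A */13 -> active={job_A:*/13, job_C:*/4}
Op 8: register job_B */19 -> active={job_A:*/13, job_B:*/19, job_C:*/4}
Op 9: register job_C */11 -> active={job_A:*/13, job_B:*/19, job_C:*/11}
Op 10: register job_A */17 -> active={job_A:*/17, job_B:*/19, job_C:*/11}
Op 11: register job_A */5 -> active={job_A:*/5, job_B:*/19, job_C:*/11}
Op 12: register job_A */11 -> active={job_A:*/11, job_B:*/19, job_C:*/11}
Final interval of job_A = 11
Next fire of job_A after T=60: (60//11+1)*11 = 66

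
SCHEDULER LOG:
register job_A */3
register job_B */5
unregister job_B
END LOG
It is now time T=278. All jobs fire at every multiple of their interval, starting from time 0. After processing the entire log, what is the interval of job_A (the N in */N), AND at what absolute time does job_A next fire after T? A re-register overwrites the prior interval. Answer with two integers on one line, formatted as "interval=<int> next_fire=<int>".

Answer: interval=3 next_fire=279

Derivation:
Op 1: register job_A */3 -> active={job_A:*/3}
Op 2: register job_B */5 -> active={job_A:*/3, job_B:*/5}
Op 3: unregister job_B -> active={job_A:*/3}
Final interval of job_A = 3
Next fire of job_A after T=278: (278//3+1)*3 = 279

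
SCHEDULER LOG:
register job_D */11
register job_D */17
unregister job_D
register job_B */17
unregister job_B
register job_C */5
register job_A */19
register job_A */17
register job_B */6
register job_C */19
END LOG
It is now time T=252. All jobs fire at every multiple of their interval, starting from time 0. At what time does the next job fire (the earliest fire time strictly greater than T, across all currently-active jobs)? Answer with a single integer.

Answer: 255

Derivation:
Op 1: register job_D */11 -> active={job_D:*/11}
Op 2: register job_D */17 -> active={job_D:*/17}
Op 3: unregister job_D -> active={}
Op 4: register job_B */17 -> active={job_B:*/17}
Op 5: unregister job_B -> active={}
Op 6: register job_C */5 -> active={job_C:*/5}
Op 7: register job_A */19 -> active={job_A:*/19, job_C:*/5}
Op 8: register job_A */17 -> active={job_A:*/17, job_C:*/5}
Op 9: register job_B */6 -> active={job_A:*/17, job_B:*/6, job_C:*/5}
Op 10: register job_C */19 -> active={job_A:*/17, job_B:*/6, job_C:*/19}
  job_A: interval 17, next fire after T=252 is 255
  job_B: interval 6, next fire after T=252 is 258
  job_C: interval 19, next fire after T=252 is 266
Earliest fire time = 255 (job job_A)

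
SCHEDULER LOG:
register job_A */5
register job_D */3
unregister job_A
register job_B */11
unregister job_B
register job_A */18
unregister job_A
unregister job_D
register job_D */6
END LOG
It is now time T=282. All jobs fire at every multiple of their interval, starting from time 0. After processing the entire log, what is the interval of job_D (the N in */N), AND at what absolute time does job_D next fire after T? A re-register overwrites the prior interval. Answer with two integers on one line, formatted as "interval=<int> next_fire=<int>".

Answer: interval=6 next_fire=288

Derivation:
Op 1: register job_A */5 -> active={job_A:*/5}
Op 2: register job_D */3 -> active={job_A:*/5, job_D:*/3}
Op 3: unregister job_A -> active={job_D:*/3}
Op 4: register job_B */11 -> active={job_B:*/11, job_D:*/3}
Op 5: unregister job_B -> active={job_D:*/3}
Op 6: register job_A */18 -> active={job_A:*/18, job_D:*/3}
Op 7: unregister job_A -> active={job_D:*/3}
Op 8: unregister job_D -> active={}
Op 9: register job_D */6 -> active={job_D:*/6}
Final interval of job_D = 6
Next fire of job_D after T=282: (282//6+1)*6 = 288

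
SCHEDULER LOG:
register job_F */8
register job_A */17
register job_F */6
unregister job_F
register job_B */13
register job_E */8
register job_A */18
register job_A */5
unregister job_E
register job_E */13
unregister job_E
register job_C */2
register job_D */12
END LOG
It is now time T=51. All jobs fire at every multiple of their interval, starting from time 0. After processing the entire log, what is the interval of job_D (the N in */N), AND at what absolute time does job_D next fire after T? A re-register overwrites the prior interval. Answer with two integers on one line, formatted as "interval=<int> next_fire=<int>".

Answer: interval=12 next_fire=60

Derivation:
Op 1: register job_F */8 -> active={job_F:*/8}
Op 2: register job_A */17 -> active={job_A:*/17, job_F:*/8}
Op 3: register job_F */6 -> active={job_A:*/17, job_F:*/6}
Op 4: unregister job_F -> active={job_A:*/17}
Op 5: register job_B */13 -> active={job_A:*/17, job_B:*/13}
Op 6: register job_E */8 -> active={job_A:*/17, job_B:*/13, job_E:*/8}
Op 7: register job_A */18 -> active={job_A:*/18, job_B:*/13, job_E:*/8}
Op 8: register job_A */5 -> active={job_A:*/5, job_B:*/13, job_E:*/8}
Op 9: unregister job_E -> active={job_A:*/5, job_B:*/13}
Op 10: register job_E */13 -> active={job_A:*/5, job_B:*/13, job_E:*/13}
Op 11: unregister job_E -> active={job_A:*/5, job_B:*/13}
Op 12: register job_C */2 -> active={job_A:*/5, job_B:*/13, job_C:*/2}
Op 13: register job_D */12 -> active={job_A:*/5, job_B:*/13, job_C:*/2, job_D:*/12}
Final interval of job_D = 12
Next fire of job_D after T=51: (51//12+1)*12 = 60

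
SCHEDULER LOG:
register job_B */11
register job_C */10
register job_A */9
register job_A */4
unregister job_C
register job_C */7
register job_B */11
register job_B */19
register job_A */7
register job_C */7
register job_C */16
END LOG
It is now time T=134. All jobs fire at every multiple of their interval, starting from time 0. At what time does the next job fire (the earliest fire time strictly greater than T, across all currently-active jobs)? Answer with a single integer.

Op 1: register job_B */11 -> active={job_B:*/11}
Op 2: register job_C */10 -> active={job_B:*/11, job_C:*/10}
Op 3: register job_A */9 -> active={job_A:*/9, job_B:*/11, job_C:*/10}
Op 4: register job_A */4 -> active={job_A:*/4, job_B:*/11, job_C:*/10}
Op 5: unregister job_C -> active={job_A:*/4, job_B:*/11}
Op 6: register job_C */7 -> active={job_A:*/4, job_B:*/11, job_C:*/7}
Op 7: register job_B */11 -> active={job_A:*/4, job_B:*/11, job_C:*/7}
Op 8: register job_B */19 -> active={job_A:*/4, job_B:*/19, job_C:*/7}
Op 9: register job_A */7 -> active={job_A:*/7, job_B:*/19, job_C:*/7}
Op 10: register job_C */7 -> active={job_A:*/7, job_B:*/19, job_C:*/7}
Op 11: register job_C */16 -> active={job_A:*/7, job_B:*/19, job_C:*/16}
  job_A: interval 7, next fire after T=134 is 140
  job_B: interval 19, next fire after T=134 is 152
  job_C: interval 16, next fire after T=134 is 144
Earliest fire time = 140 (job job_A)

Answer: 140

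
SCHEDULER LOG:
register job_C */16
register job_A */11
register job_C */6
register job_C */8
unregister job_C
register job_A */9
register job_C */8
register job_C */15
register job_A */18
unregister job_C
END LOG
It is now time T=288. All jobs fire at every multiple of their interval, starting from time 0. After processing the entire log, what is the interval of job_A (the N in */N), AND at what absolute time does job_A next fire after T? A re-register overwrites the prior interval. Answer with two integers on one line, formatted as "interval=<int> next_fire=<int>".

Op 1: register job_C */16 -> active={job_C:*/16}
Op 2: register job_A */11 -> active={job_A:*/11, job_C:*/16}
Op 3: register job_C */6 -> active={job_A:*/11, job_C:*/6}
Op 4: register job_C */8 -> active={job_A:*/11, job_C:*/8}
Op 5: unregister job_C -> active={job_A:*/11}
Op 6: register job_A */9 -> active={job_A:*/9}
Op 7: register job_C */8 -> active={job_A:*/9, job_C:*/8}
Op 8: register job_C */15 -> active={job_A:*/9, job_C:*/15}
Op 9: register job_A */18 -> active={job_A:*/18, job_C:*/15}
Op 10: unregister job_C -> active={job_A:*/18}
Final interval of job_A = 18
Next fire of job_A after T=288: (288//18+1)*18 = 306

Answer: interval=18 next_fire=306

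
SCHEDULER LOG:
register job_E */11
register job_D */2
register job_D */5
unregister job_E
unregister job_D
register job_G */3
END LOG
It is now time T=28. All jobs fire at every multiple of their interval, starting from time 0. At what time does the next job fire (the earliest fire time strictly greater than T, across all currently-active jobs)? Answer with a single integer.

Op 1: register job_E */11 -> active={job_E:*/11}
Op 2: register job_D */2 -> active={job_D:*/2, job_E:*/11}
Op 3: register job_D */5 -> active={job_D:*/5, job_E:*/11}
Op 4: unregister job_E -> active={job_D:*/5}
Op 5: unregister job_D -> active={}
Op 6: register job_G */3 -> active={job_G:*/3}
  job_G: interval 3, next fire after T=28 is 30
Earliest fire time = 30 (job job_G)

Answer: 30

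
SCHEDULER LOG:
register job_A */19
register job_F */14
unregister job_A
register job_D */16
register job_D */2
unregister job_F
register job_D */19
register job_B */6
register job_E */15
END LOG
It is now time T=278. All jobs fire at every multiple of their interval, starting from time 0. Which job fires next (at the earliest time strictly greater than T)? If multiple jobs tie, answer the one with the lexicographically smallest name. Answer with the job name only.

Op 1: register job_A */19 -> active={job_A:*/19}
Op 2: register job_F */14 -> active={job_A:*/19, job_F:*/14}
Op 3: unregister job_A -> active={job_F:*/14}
Op 4: register job_D */16 -> active={job_D:*/16, job_F:*/14}
Op 5: register job_D */2 -> active={job_D:*/2, job_F:*/14}
Op 6: unregister job_F -> active={job_D:*/2}
Op 7: register job_D */19 -> active={job_D:*/19}
Op 8: register job_B */6 -> active={job_B:*/6, job_D:*/19}
Op 9: register job_E */15 -> active={job_B:*/6, job_D:*/19, job_E:*/15}
  job_B: interval 6, next fire after T=278 is 282
  job_D: interval 19, next fire after T=278 is 285
  job_E: interval 15, next fire after T=278 is 285
Earliest = 282, winner (lex tiebreak) = job_B

Answer: job_B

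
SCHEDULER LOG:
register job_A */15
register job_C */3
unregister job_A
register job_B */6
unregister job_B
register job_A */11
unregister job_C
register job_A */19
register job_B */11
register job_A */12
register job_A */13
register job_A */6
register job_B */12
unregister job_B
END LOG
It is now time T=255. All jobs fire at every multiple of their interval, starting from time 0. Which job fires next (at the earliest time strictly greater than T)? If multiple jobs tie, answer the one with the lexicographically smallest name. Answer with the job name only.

Answer: job_A

Derivation:
Op 1: register job_A */15 -> active={job_A:*/15}
Op 2: register job_C */3 -> active={job_A:*/15, job_C:*/3}
Op 3: unregister job_A -> active={job_C:*/3}
Op 4: register job_B */6 -> active={job_B:*/6, job_C:*/3}
Op 5: unregister job_B -> active={job_C:*/3}
Op 6: register job_A */11 -> active={job_A:*/11, job_C:*/3}
Op 7: unregister job_C -> active={job_A:*/11}
Op 8: register job_A */19 -> active={job_A:*/19}
Op 9: register job_B */11 -> active={job_A:*/19, job_B:*/11}
Op 10: register job_A */12 -> active={job_A:*/12, job_B:*/11}
Op 11: register job_A */13 -> active={job_A:*/13, job_B:*/11}
Op 12: register job_A */6 -> active={job_A:*/6, job_B:*/11}
Op 13: register job_B */12 -> active={job_A:*/6, job_B:*/12}
Op 14: unregister job_B -> active={job_A:*/6}
  job_A: interval 6, next fire after T=255 is 258
Earliest = 258, winner (lex tiebreak) = job_A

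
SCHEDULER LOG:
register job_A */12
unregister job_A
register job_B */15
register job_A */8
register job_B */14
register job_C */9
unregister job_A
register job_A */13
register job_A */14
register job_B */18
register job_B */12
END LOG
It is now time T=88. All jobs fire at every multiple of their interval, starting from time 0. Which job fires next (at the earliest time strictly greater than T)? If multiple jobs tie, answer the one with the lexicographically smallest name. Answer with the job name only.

Answer: job_C

Derivation:
Op 1: register job_A */12 -> active={job_A:*/12}
Op 2: unregister job_A -> active={}
Op 3: register job_B */15 -> active={job_B:*/15}
Op 4: register job_A */8 -> active={job_A:*/8, job_B:*/15}
Op 5: register job_B */14 -> active={job_A:*/8, job_B:*/14}
Op 6: register job_C */9 -> active={job_A:*/8, job_B:*/14, job_C:*/9}
Op 7: unregister job_A -> active={job_B:*/14, job_C:*/9}
Op 8: register job_A */13 -> active={job_A:*/13, job_B:*/14, job_C:*/9}
Op 9: register job_A */14 -> active={job_A:*/14, job_B:*/14, job_C:*/9}
Op 10: register job_B */18 -> active={job_A:*/14, job_B:*/18, job_C:*/9}
Op 11: register job_B */12 -> active={job_A:*/14, job_B:*/12, job_C:*/9}
  job_A: interval 14, next fire after T=88 is 98
  job_B: interval 12, next fire after T=88 is 96
  job_C: interval 9, next fire after T=88 is 90
Earliest = 90, winner (lex tiebreak) = job_C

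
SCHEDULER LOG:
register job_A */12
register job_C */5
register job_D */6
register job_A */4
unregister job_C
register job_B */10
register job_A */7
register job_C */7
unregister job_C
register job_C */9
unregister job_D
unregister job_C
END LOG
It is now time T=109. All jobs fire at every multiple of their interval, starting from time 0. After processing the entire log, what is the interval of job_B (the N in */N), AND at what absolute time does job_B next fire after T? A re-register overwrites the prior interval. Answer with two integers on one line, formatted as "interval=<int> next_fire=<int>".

Answer: interval=10 next_fire=110

Derivation:
Op 1: register job_A */12 -> active={job_A:*/12}
Op 2: register job_C */5 -> active={job_A:*/12, job_C:*/5}
Op 3: register job_D */6 -> active={job_A:*/12, job_C:*/5, job_D:*/6}
Op 4: register job_A */4 -> active={job_A:*/4, job_C:*/5, job_D:*/6}
Op 5: unregister job_C -> active={job_A:*/4, job_D:*/6}
Op 6: register job_B */10 -> active={job_A:*/4, job_B:*/10, job_D:*/6}
Op 7: register job_A */7 -> active={job_A:*/7, job_B:*/10, job_D:*/6}
Op 8: register job_C */7 -> active={job_A:*/7, job_B:*/10, job_C:*/7, job_D:*/6}
Op 9: unregister job_C -> active={job_A:*/7, job_B:*/10, job_D:*/6}
Op 10: register job_C */9 -> active={job_A:*/7, job_B:*/10, job_C:*/9, job_D:*/6}
Op 11: unregister job_D -> active={job_A:*/7, job_B:*/10, job_C:*/9}
Op 12: unregister job_C -> active={job_A:*/7, job_B:*/10}
Final interval of job_B = 10
Next fire of job_B after T=109: (109//10+1)*10 = 110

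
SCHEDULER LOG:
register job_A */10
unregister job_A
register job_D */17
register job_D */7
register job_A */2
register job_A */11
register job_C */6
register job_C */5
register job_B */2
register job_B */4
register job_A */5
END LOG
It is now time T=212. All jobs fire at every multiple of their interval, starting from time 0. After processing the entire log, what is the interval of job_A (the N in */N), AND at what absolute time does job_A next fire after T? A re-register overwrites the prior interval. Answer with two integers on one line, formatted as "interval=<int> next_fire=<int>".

Op 1: register job_A */10 -> active={job_A:*/10}
Op 2: unregister job_A -> active={}
Op 3: register job_D */17 -> active={job_D:*/17}
Op 4: register job_D */7 -> active={job_D:*/7}
Op 5: register job_A */2 -> active={job_A:*/2, job_D:*/7}
Op 6: register job_A */11 -> active={job_A:*/11, job_D:*/7}
Op 7: register job_C */6 -> active={job_A:*/11, job_C:*/6, job_D:*/7}
Op 8: register job_C */5 -> active={job_A:*/11, job_C:*/5, job_D:*/7}
Op 9: register job_B */2 -> active={job_A:*/11, job_B:*/2, job_C:*/5, job_D:*/7}
Op 10: register job_B */4 -> active={job_A:*/11, job_B:*/4, job_C:*/5, job_D:*/7}
Op 11: register job_A */5 -> active={job_A:*/5, job_B:*/4, job_C:*/5, job_D:*/7}
Final interval of job_A = 5
Next fire of job_A after T=212: (212//5+1)*5 = 215

Answer: interval=5 next_fire=215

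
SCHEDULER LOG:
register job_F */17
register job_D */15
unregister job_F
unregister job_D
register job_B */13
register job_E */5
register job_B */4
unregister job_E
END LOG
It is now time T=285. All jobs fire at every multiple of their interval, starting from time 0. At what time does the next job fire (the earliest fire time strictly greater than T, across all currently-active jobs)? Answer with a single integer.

Answer: 288

Derivation:
Op 1: register job_F */17 -> active={job_F:*/17}
Op 2: register job_D */15 -> active={job_D:*/15, job_F:*/17}
Op 3: unregister job_F -> active={job_D:*/15}
Op 4: unregister job_D -> active={}
Op 5: register job_B */13 -> active={job_B:*/13}
Op 6: register job_E */5 -> active={job_B:*/13, job_E:*/5}
Op 7: register job_B */4 -> active={job_B:*/4, job_E:*/5}
Op 8: unregister job_E -> active={job_B:*/4}
  job_B: interval 4, next fire after T=285 is 288
Earliest fire time = 288 (job job_B)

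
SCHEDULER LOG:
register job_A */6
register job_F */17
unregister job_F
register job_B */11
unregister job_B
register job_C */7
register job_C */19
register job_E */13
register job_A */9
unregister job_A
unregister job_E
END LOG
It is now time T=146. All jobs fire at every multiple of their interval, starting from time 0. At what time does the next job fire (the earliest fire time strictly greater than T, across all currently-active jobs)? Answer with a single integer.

Answer: 152

Derivation:
Op 1: register job_A */6 -> active={job_A:*/6}
Op 2: register job_F */17 -> active={job_A:*/6, job_F:*/17}
Op 3: unregister job_F -> active={job_A:*/6}
Op 4: register job_B */11 -> active={job_A:*/6, job_B:*/11}
Op 5: unregister job_B -> active={job_A:*/6}
Op 6: register job_C */7 -> active={job_A:*/6, job_C:*/7}
Op 7: register job_C */19 -> active={job_A:*/6, job_C:*/19}
Op 8: register job_E */13 -> active={job_A:*/6, job_C:*/19, job_E:*/13}
Op 9: register job_A */9 -> active={job_A:*/9, job_C:*/19, job_E:*/13}
Op 10: unregister job_A -> active={job_C:*/19, job_E:*/13}
Op 11: unregister job_E -> active={job_C:*/19}
  job_C: interval 19, next fire after T=146 is 152
Earliest fire time = 152 (job job_C)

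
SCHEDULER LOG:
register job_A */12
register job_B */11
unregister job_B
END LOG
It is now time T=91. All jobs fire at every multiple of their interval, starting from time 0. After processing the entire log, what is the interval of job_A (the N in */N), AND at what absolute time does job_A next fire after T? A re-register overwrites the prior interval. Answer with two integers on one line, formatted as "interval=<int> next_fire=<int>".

Answer: interval=12 next_fire=96

Derivation:
Op 1: register job_A */12 -> active={job_A:*/12}
Op 2: register job_B */11 -> active={job_A:*/12, job_B:*/11}
Op 3: unregister job_B -> active={job_A:*/12}
Final interval of job_A = 12
Next fire of job_A after T=91: (91//12+1)*12 = 96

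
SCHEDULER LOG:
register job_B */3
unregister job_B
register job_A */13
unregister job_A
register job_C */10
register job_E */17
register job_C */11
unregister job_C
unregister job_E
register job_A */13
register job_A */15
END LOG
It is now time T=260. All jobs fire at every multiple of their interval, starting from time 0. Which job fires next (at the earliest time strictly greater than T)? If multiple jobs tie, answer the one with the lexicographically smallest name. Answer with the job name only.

Answer: job_A

Derivation:
Op 1: register job_B */3 -> active={job_B:*/3}
Op 2: unregister job_B -> active={}
Op 3: register job_A */13 -> active={job_A:*/13}
Op 4: unregister job_A -> active={}
Op 5: register job_C */10 -> active={job_C:*/10}
Op 6: register job_E */17 -> active={job_C:*/10, job_E:*/17}
Op 7: register job_C */11 -> active={job_C:*/11, job_E:*/17}
Op 8: unregister job_C -> active={job_E:*/17}
Op 9: unregister job_E -> active={}
Op 10: register job_A */13 -> active={job_A:*/13}
Op 11: register job_A */15 -> active={job_A:*/15}
  job_A: interval 15, next fire after T=260 is 270
Earliest = 270, winner (lex tiebreak) = job_A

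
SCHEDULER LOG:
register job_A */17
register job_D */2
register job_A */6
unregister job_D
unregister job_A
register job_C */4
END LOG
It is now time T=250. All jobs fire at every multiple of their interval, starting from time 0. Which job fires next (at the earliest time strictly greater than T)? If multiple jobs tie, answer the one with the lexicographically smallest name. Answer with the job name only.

Answer: job_C

Derivation:
Op 1: register job_A */17 -> active={job_A:*/17}
Op 2: register job_D */2 -> active={job_A:*/17, job_D:*/2}
Op 3: register job_A */6 -> active={job_A:*/6, job_D:*/2}
Op 4: unregister job_D -> active={job_A:*/6}
Op 5: unregister job_A -> active={}
Op 6: register job_C */4 -> active={job_C:*/4}
  job_C: interval 4, next fire after T=250 is 252
Earliest = 252, winner (lex tiebreak) = job_C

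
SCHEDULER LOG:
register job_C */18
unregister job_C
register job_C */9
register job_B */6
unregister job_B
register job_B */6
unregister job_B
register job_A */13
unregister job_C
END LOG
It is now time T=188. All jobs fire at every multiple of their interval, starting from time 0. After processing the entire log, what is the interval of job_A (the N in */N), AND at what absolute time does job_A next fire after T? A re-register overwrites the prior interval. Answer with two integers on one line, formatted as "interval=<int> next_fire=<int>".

Answer: interval=13 next_fire=195

Derivation:
Op 1: register job_C */18 -> active={job_C:*/18}
Op 2: unregister job_C -> active={}
Op 3: register job_C */9 -> active={job_C:*/9}
Op 4: register job_B */6 -> active={job_B:*/6, job_C:*/9}
Op 5: unregister job_B -> active={job_C:*/9}
Op 6: register job_B */6 -> active={job_B:*/6, job_C:*/9}
Op 7: unregister job_B -> active={job_C:*/9}
Op 8: register job_A */13 -> active={job_A:*/13, job_C:*/9}
Op 9: unregister job_C -> active={job_A:*/13}
Final interval of job_A = 13
Next fire of job_A after T=188: (188//13+1)*13 = 195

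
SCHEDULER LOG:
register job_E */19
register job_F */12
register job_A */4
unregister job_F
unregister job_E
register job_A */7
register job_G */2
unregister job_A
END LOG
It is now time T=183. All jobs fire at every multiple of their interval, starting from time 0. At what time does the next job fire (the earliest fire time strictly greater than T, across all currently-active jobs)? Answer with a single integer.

Op 1: register job_E */19 -> active={job_E:*/19}
Op 2: register job_F */12 -> active={job_E:*/19, job_F:*/12}
Op 3: register job_A */4 -> active={job_A:*/4, job_E:*/19, job_F:*/12}
Op 4: unregister job_F -> active={job_A:*/4, job_E:*/19}
Op 5: unregister job_E -> active={job_A:*/4}
Op 6: register job_A */7 -> active={job_A:*/7}
Op 7: register job_G */2 -> active={job_A:*/7, job_G:*/2}
Op 8: unregister job_A -> active={job_G:*/2}
  job_G: interval 2, next fire after T=183 is 184
Earliest fire time = 184 (job job_G)

Answer: 184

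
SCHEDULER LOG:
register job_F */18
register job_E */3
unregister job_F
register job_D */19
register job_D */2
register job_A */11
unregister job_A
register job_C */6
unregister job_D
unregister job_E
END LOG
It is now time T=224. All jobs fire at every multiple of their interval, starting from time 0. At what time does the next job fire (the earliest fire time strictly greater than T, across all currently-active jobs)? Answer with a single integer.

Op 1: register job_F */18 -> active={job_F:*/18}
Op 2: register job_E */3 -> active={job_E:*/3, job_F:*/18}
Op 3: unregister job_F -> active={job_E:*/3}
Op 4: register job_D */19 -> active={job_D:*/19, job_E:*/3}
Op 5: register job_D */2 -> active={job_D:*/2, job_E:*/3}
Op 6: register job_A */11 -> active={job_A:*/11, job_D:*/2, job_E:*/3}
Op 7: unregister job_A -> active={job_D:*/2, job_E:*/3}
Op 8: register job_C */6 -> active={job_C:*/6, job_D:*/2, job_E:*/3}
Op 9: unregister job_D -> active={job_C:*/6, job_E:*/3}
Op 10: unregister job_E -> active={job_C:*/6}
  job_C: interval 6, next fire after T=224 is 228
Earliest fire time = 228 (job job_C)

Answer: 228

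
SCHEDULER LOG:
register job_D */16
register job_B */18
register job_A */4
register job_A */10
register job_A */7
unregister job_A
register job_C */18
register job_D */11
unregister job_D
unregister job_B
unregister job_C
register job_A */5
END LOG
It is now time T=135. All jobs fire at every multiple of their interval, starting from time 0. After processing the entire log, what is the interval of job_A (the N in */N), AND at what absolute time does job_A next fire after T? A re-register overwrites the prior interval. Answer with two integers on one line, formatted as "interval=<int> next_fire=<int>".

Op 1: register job_D */16 -> active={job_D:*/16}
Op 2: register job_B */18 -> active={job_B:*/18, job_D:*/16}
Op 3: register job_A */4 -> active={job_A:*/4, job_B:*/18, job_D:*/16}
Op 4: register job_A */10 -> active={job_A:*/10, job_B:*/18, job_D:*/16}
Op 5: register job_A */7 -> active={job_A:*/7, job_B:*/18, job_D:*/16}
Op 6: unregister job_A -> active={job_B:*/18, job_D:*/16}
Op 7: register job_C */18 -> active={job_B:*/18, job_C:*/18, job_D:*/16}
Op 8: register job_D */11 -> active={job_B:*/18, job_C:*/18, job_D:*/11}
Op 9: unregister job_D -> active={job_B:*/18, job_C:*/18}
Op 10: unregister job_B -> active={job_C:*/18}
Op 11: unregister job_C -> active={}
Op 12: register job_A */5 -> active={job_A:*/5}
Final interval of job_A = 5
Next fire of job_A after T=135: (135//5+1)*5 = 140

Answer: interval=5 next_fire=140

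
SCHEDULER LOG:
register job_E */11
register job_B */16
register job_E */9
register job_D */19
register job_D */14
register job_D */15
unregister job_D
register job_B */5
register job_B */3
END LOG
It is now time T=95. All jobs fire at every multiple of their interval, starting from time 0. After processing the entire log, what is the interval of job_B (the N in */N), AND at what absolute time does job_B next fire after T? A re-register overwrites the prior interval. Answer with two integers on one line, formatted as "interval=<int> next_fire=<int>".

Op 1: register job_E */11 -> active={job_E:*/11}
Op 2: register job_B */16 -> active={job_B:*/16, job_E:*/11}
Op 3: register job_E */9 -> active={job_B:*/16, job_E:*/9}
Op 4: register job_D */19 -> active={job_B:*/16, job_D:*/19, job_E:*/9}
Op 5: register job_D */14 -> active={job_B:*/16, job_D:*/14, job_E:*/9}
Op 6: register job_D */15 -> active={job_B:*/16, job_D:*/15, job_E:*/9}
Op 7: unregister job_D -> active={job_B:*/16, job_E:*/9}
Op 8: register job_B */5 -> active={job_B:*/5, job_E:*/9}
Op 9: register job_B */3 -> active={job_B:*/3, job_E:*/9}
Final interval of job_B = 3
Next fire of job_B after T=95: (95//3+1)*3 = 96

Answer: interval=3 next_fire=96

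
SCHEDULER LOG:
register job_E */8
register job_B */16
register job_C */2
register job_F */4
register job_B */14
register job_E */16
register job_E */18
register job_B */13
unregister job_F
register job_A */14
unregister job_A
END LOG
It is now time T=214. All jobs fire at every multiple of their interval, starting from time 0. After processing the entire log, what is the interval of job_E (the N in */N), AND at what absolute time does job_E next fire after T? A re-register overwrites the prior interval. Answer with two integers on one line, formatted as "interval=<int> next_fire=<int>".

Op 1: register job_E */8 -> active={job_E:*/8}
Op 2: register job_B */16 -> active={job_B:*/16, job_E:*/8}
Op 3: register job_C */2 -> active={job_B:*/16, job_C:*/2, job_E:*/8}
Op 4: register job_F */4 -> active={job_B:*/16, job_C:*/2, job_E:*/8, job_F:*/4}
Op 5: register job_B */14 -> active={job_B:*/14, job_C:*/2, job_E:*/8, job_F:*/4}
Op 6: register job_E */16 -> active={job_B:*/14, job_C:*/2, job_E:*/16, job_F:*/4}
Op 7: register job_E */18 -> active={job_B:*/14, job_C:*/2, job_E:*/18, job_F:*/4}
Op 8: register job_B */13 -> active={job_B:*/13, job_C:*/2, job_E:*/18, job_F:*/4}
Op 9: unregister job_F -> active={job_B:*/13, job_C:*/2, job_E:*/18}
Op 10: register job_A */14 -> active={job_A:*/14, job_B:*/13, job_C:*/2, job_E:*/18}
Op 11: unregister job_A -> active={job_B:*/13, job_C:*/2, job_E:*/18}
Final interval of job_E = 18
Next fire of job_E after T=214: (214//18+1)*18 = 216

Answer: interval=18 next_fire=216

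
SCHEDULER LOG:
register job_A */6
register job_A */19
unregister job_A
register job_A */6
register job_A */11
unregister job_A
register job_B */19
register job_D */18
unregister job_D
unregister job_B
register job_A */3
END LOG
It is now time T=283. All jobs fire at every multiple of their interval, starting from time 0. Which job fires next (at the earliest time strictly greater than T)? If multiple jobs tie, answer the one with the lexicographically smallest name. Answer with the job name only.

Answer: job_A

Derivation:
Op 1: register job_A */6 -> active={job_A:*/6}
Op 2: register job_A */19 -> active={job_A:*/19}
Op 3: unregister job_A -> active={}
Op 4: register job_A */6 -> active={job_A:*/6}
Op 5: register job_A */11 -> active={job_A:*/11}
Op 6: unregister job_A -> active={}
Op 7: register job_B */19 -> active={job_B:*/19}
Op 8: register job_D */18 -> active={job_B:*/19, job_D:*/18}
Op 9: unregister job_D -> active={job_B:*/19}
Op 10: unregister job_B -> active={}
Op 11: register job_A */3 -> active={job_A:*/3}
  job_A: interval 3, next fire after T=283 is 285
Earliest = 285, winner (lex tiebreak) = job_A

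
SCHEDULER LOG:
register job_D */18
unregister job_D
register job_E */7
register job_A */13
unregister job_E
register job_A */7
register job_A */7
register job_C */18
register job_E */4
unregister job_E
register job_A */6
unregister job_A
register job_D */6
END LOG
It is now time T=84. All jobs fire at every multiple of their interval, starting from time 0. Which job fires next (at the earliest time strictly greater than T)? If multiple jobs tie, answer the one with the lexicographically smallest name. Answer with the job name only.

Answer: job_C

Derivation:
Op 1: register job_D */18 -> active={job_D:*/18}
Op 2: unregister job_D -> active={}
Op 3: register job_E */7 -> active={job_E:*/7}
Op 4: register job_A */13 -> active={job_A:*/13, job_E:*/7}
Op 5: unregister job_E -> active={job_A:*/13}
Op 6: register job_A */7 -> active={job_A:*/7}
Op 7: register job_A */7 -> active={job_A:*/7}
Op 8: register job_C */18 -> active={job_A:*/7, job_C:*/18}
Op 9: register job_E */4 -> active={job_A:*/7, job_C:*/18, job_E:*/4}
Op 10: unregister job_E -> active={job_A:*/7, job_C:*/18}
Op 11: register job_A */6 -> active={job_A:*/6, job_C:*/18}
Op 12: unregister job_A -> active={job_C:*/18}
Op 13: register job_D */6 -> active={job_C:*/18, job_D:*/6}
  job_C: interval 18, next fire after T=84 is 90
  job_D: interval 6, next fire after T=84 is 90
Earliest = 90, winner (lex tiebreak) = job_C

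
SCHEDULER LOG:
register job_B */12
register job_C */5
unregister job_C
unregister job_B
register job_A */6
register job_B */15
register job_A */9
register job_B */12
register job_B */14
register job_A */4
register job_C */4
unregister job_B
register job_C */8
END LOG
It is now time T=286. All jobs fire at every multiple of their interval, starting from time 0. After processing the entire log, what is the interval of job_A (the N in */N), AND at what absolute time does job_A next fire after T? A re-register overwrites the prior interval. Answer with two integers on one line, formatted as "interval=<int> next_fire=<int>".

Op 1: register job_B */12 -> active={job_B:*/12}
Op 2: register job_C */5 -> active={job_B:*/12, job_C:*/5}
Op 3: unregister job_C -> active={job_B:*/12}
Op 4: unregister job_B -> active={}
Op 5: register job_A */6 -> active={job_A:*/6}
Op 6: register job_B */15 -> active={job_A:*/6, job_B:*/15}
Op 7: register job_A */9 -> active={job_A:*/9, job_B:*/15}
Op 8: register job_B */12 -> active={job_A:*/9, job_B:*/12}
Op 9: register job_B */14 -> active={job_A:*/9, job_B:*/14}
Op 10: register job_A */4 -> active={job_A:*/4, job_B:*/14}
Op 11: register job_C */4 -> active={job_A:*/4, job_B:*/14, job_C:*/4}
Op 12: unregister job_B -> active={job_A:*/4, job_C:*/4}
Op 13: register job_C */8 -> active={job_A:*/4, job_C:*/8}
Final interval of job_A = 4
Next fire of job_A after T=286: (286//4+1)*4 = 288

Answer: interval=4 next_fire=288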